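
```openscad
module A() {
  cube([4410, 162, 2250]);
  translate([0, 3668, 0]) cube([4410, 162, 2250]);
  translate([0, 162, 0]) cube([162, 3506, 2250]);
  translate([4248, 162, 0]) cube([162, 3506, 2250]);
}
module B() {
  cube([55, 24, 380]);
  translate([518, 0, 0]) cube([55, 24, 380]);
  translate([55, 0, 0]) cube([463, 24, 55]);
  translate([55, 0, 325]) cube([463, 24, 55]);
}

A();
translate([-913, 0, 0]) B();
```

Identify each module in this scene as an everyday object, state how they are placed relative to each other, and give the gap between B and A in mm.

A is a house frame. B is a picture frame. The picture frame is on the floor beside the house frame on its −x side. The gap between the picture frame and the house frame is 340 mm.

The picture frame's nearest face is 340 mm from the house frame's −x face.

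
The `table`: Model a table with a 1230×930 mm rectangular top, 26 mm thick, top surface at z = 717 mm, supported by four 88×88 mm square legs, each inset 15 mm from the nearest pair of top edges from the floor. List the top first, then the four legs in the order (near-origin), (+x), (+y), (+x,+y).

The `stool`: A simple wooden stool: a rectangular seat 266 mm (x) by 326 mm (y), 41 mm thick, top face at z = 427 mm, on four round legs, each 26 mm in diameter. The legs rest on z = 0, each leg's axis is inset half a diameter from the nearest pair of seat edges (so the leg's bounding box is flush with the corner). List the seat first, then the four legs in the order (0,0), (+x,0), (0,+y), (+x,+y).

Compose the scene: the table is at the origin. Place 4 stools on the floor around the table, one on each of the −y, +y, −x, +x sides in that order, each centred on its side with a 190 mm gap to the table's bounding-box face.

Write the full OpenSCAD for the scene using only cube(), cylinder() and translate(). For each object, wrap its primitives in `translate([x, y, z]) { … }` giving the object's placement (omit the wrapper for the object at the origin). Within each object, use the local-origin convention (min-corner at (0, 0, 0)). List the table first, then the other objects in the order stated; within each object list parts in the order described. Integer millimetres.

translate([0, 0, 691]) cube([1230, 930, 26]);
translate([15, 15, 0]) cube([88, 88, 691]);
translate([1127, 15, 0]) cube([88, 88, 691]);
translate([15, 827, 0]) cube([88, 88, 691]);
translate([1127, 827, 0]) cube([88, 88, 691]);
translate([482, -516, 0]) {
  translate([0, 0, 386]) cube([266, 326, 41]);
  translate([13, 13, 0]) cylinder(h = 386, r = 13);
  translate([253, 13, 0]) cylinder(h = 386, r = 13);
  translate([13, 313, 0]) cylinder(h = 386, r = 13);
  translate([253, 313, 0]) cylinder(h = 386, r = 13);
}
translate([482, 1120, 0]) {
  translate([0, 0, 386]) cube([266, 326, 41]);
  translate([13, 13, 0]) cylinder(h = 386, r = 13);
  translate([253, 13, 0]) cylinder(h = 386, r = 13);
  translate([13, 313, 0]) cylinder(h = 386, r = 13);
  translate([253, 313, 0]) cylinder(h = 386, r = 13);
}
translate([-456, 302, 0]) {
  translate([0, 0, 386]) cube([266, 326, 41]);
  translate([13, 13, 0]) cylinder(h = 386, r = 13);
  translate([253, 13, 0]) cylinder(h = 386, r = 13);
  translate([13, 313, 0]) cylinder(h = 386, r = 13);
  translate([253, 313, 0]) cylinder(h = 386, r = 13);
}
translate([1420, 302, 0]) {
  translate([0, 0, 386]) cube([266, 326, 41]);
  translate([13, 13, 0]) cylinder(h = 386, r = 13);
  translate([253, 13, 0]) cylinder(h = 386, r = 13);
  translate([13, 313, 0]) cylinder(h = 386, r = 13);
  translate([253, 313, 0]) cylinder(h = 386, r = 13);
}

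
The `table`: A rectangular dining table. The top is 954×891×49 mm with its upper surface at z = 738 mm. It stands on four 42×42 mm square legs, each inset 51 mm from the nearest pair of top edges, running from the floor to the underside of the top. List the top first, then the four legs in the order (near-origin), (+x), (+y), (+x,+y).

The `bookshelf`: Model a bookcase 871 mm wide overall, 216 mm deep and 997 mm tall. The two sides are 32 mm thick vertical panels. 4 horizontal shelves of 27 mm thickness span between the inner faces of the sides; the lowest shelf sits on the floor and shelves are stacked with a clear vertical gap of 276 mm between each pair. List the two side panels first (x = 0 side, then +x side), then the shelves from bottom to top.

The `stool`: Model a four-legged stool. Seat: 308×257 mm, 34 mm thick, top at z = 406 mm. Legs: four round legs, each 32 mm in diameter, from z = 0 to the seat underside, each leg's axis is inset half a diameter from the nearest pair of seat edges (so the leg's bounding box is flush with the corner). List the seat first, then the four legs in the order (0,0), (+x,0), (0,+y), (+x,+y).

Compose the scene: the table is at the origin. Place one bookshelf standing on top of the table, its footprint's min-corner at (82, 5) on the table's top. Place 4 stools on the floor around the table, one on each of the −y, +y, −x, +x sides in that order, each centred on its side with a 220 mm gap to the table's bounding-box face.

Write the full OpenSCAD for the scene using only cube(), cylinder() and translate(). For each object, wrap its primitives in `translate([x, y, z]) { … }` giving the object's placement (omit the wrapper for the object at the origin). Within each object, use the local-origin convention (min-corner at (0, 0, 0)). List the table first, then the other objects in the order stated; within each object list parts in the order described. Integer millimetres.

translate([0, 0, 689]) cube([954, 891, 49]);
translate([51, 51, 0]) cube([42, 42, 689]);
translate([861, 51, 0]) cube([42, 42, 689]);
translate([51, 798, 0]) cube([42, 42, 689]);
translate([861, 798, 0]) cube([42, 42, 689]);
translate([82, 5, 738]) {
  cube([32, 216, 997]);
  translate([839, 0, 0]) cube([32, 216, 997]);
  translate([32, 0, 0]) cube([807, 216, 27]);
  translate([32, 0, 303]) cube([807, 216, 27]);
  translate([32, 0, 606]) cube([807, 216, 27]);
  translate([32, 0, 909]) cube([807, 216, 27]);
}
translate([323, -477, 0]) {
  translate([0, 0, 372]) cube([308, 257, 34]);
  translate([16, 16, 0]) cylinder(h = 372, r = 16);
  translate([292, 16, 0]) cylinder(h = 372, r = 16);
  translate([16, 241, 0]) cylinder(h = 372, r = 16);
  translate([292, 241, 0]) cylinder(h = 372, r = 16);
}
translate([323, 1111, 0]) {
  translate([0, 0, 372]) cube([308, 257, 34]);
  translate([16, 16, 0]) cylinder(h = 372, r = 16);
  translate([292, 16, 0]) cylinder(h = 372, r = 16);
  translate([16, 241, 0]) cylinder(h = 372, r = 16);
  translate([292, 241, 0]) cylinder(h = 372, r = 16);
}
translate([-528, 317, 0]) {
  translate([0, 0, 372]) cube([308, 257, 34]);
  translate([16, 16, 0]) cylinder(h = 372, r = 16);
  translate([292, 16, 0]) cylinder(h = 372, r = 16);
  translate([16, 241, 0]) cylinder(h = 372, r = 16);
  translate([292, 241, 0]) cylinder(h = 372, r = 16);
}
translate([1174, 317, 0]) {
  translate([0, 0, 372]) cube([308, 257, 34]);
  translate([16, 16, 0]) cylinder(h = 372, r = 16);
  translate([292, 16, 0]) cylinder(h = 372, r = 16);
  translate([16, 241, 0]) cylinder(h = 372, r = 16);
  translate([292, 241, 0]) cylinder(h = 372, r = 16);
}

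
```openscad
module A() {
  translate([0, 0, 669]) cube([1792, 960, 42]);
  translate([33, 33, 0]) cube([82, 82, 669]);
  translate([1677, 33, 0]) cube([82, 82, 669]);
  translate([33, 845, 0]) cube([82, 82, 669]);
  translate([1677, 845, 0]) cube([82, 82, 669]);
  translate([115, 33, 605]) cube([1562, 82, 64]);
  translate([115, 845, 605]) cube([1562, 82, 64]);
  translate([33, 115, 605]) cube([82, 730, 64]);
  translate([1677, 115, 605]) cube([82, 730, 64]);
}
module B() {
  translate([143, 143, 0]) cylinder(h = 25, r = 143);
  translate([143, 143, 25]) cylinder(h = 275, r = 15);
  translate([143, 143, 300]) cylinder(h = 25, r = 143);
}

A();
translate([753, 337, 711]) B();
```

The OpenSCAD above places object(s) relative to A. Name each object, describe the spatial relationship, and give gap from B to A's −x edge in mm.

A is a table. B is a spool. The spool is on top of the table, centred. The gap from the spool to the table's −x edge is 753 mm.

The spool's min-x is at 753; the table's min-x is 0; gap = 753 mm.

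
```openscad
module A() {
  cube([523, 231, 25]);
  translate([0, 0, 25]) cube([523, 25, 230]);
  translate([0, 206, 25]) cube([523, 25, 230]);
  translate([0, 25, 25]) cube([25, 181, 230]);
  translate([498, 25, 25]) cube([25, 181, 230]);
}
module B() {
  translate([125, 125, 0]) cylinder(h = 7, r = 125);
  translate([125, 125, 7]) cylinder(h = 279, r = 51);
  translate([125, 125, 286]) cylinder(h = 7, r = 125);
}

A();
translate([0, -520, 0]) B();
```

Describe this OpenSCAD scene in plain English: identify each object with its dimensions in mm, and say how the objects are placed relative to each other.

A is an open-topped rectangular box: outside dimensions 523×231×255 mm, with a uniform wall and base thickness of 25 mm. The base is a full 523×231 slab on the floor; four walls sit on top of the base. The front and back walls (the −y and +y sides) span the full width; the two side walls fit between them.

B is a spool: two coaxial disc flanges of radius 125 mm and thickness 7 mm, joined by a core cylinder of radius 51 mm and height 279 mm. The lower flange rests on z = 0 and the three cylinders share a vertical axis.

The spool is on the floor beside the open box on its −y side.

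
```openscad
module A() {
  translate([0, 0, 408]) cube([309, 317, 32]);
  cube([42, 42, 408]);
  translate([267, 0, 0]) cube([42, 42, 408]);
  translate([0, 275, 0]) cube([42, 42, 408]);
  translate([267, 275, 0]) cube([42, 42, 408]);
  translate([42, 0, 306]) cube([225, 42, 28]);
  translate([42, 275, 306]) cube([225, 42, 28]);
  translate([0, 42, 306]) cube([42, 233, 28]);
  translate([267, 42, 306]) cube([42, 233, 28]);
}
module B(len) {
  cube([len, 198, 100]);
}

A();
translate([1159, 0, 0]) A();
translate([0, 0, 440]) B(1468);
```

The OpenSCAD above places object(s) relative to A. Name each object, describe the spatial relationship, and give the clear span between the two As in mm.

Second stool starts at x = 1159; first ends at x = 309; clear span = 1159 − 309 = 850 mm.

A is a stool. B is a beam. A beam spans the tops of two stools. The clear span between the two stools is 850 mm.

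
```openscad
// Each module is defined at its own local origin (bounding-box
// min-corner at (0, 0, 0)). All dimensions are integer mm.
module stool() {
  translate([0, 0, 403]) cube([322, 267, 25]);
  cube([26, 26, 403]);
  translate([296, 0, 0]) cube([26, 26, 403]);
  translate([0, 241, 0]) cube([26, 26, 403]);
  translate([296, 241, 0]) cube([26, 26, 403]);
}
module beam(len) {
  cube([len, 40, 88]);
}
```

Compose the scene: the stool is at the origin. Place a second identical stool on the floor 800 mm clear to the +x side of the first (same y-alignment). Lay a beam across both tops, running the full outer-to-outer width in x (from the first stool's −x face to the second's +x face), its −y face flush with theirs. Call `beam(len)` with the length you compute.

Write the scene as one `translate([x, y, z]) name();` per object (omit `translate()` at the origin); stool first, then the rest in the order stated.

stool();
translate([1122, 0, 0]) stool();
translate([0, 0, 428]) beam(1444);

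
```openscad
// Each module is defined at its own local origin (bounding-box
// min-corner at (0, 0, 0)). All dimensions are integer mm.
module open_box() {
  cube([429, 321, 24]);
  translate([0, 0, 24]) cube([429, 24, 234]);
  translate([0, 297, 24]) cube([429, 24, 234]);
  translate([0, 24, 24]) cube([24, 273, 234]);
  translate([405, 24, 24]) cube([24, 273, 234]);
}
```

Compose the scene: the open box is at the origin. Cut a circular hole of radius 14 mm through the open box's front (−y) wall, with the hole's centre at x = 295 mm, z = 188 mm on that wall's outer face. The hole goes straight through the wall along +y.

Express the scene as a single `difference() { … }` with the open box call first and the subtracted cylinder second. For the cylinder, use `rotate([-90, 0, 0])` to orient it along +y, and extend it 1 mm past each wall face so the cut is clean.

difference() {
  open_box();
  translate([295, -1, 188]) rotate([-90, 0, 0]) cylinder(h = 26, r = 14);
}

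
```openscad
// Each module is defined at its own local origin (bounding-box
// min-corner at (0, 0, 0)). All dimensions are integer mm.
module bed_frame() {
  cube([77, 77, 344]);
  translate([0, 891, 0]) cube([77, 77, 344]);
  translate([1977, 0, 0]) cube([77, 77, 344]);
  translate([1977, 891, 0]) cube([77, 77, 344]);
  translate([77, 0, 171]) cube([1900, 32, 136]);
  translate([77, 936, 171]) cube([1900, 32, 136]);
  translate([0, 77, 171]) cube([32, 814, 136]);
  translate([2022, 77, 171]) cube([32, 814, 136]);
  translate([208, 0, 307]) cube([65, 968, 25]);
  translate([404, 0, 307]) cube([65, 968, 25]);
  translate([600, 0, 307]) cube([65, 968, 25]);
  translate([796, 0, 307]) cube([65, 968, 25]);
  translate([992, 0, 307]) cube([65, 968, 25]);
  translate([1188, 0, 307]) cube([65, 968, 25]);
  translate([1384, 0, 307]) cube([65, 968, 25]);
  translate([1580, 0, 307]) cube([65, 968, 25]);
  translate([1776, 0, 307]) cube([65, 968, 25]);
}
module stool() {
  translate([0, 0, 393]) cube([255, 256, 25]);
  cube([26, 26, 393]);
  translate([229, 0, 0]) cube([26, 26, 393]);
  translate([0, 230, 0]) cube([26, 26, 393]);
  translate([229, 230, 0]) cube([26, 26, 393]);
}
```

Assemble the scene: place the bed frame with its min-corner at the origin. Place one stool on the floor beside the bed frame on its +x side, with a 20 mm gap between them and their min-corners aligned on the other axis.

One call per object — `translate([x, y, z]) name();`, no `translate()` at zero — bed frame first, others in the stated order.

bed_frame();
translate([2074, 0, 0]) stool();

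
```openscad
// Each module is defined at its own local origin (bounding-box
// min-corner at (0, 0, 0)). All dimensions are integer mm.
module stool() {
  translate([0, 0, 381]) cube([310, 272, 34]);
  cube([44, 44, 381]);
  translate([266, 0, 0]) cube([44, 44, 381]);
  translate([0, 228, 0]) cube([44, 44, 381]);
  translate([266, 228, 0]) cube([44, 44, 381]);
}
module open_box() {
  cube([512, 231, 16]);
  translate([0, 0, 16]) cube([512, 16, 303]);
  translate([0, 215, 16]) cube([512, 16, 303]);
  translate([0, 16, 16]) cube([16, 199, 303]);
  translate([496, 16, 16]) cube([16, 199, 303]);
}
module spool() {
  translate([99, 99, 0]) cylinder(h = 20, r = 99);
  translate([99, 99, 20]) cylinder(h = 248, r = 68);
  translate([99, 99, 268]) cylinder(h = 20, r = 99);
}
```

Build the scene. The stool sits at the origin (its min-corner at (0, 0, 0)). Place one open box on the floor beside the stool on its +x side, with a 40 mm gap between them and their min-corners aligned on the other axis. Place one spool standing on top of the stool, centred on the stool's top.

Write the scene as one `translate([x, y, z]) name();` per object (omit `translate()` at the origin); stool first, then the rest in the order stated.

stool();
translate([350, 0, 0]) open_box();
translate([56, 37, 415]) spool();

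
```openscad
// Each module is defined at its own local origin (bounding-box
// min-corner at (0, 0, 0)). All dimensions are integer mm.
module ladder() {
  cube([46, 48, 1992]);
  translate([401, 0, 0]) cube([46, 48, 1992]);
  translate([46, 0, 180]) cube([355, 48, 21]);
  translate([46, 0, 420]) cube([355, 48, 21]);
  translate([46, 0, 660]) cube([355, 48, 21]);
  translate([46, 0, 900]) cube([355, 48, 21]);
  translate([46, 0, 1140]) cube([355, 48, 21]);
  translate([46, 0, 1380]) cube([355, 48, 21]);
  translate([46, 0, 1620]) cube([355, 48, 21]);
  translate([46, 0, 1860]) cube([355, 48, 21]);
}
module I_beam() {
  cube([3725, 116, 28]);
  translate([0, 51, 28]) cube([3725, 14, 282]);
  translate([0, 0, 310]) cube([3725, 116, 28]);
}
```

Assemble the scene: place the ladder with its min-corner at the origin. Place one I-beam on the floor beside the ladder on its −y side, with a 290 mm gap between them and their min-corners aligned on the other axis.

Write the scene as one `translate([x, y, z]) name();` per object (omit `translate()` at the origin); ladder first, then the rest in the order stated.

ladder();
translate([0, -406, 0]) I_beam();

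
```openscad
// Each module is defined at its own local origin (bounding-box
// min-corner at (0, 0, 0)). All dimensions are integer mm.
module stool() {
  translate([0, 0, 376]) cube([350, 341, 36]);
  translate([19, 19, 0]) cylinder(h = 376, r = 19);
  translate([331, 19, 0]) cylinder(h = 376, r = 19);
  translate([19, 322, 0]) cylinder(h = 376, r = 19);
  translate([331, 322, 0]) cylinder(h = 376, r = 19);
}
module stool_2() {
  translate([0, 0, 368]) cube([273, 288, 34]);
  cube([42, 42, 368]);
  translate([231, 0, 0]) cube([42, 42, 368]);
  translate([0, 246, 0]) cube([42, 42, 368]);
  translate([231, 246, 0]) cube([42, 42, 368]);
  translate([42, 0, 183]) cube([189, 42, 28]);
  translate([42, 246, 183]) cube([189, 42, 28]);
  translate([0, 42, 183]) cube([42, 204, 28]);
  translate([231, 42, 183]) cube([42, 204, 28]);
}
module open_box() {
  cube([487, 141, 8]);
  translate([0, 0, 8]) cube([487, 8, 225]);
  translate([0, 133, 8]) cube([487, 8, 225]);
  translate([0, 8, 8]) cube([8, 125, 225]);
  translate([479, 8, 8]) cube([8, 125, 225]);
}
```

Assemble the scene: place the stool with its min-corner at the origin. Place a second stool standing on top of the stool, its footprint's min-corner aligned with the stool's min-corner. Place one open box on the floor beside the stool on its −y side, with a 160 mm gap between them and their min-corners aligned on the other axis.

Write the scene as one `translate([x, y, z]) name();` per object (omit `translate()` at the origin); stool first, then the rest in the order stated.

stool();
translate([0, 0, 412]) stool_2();
translate([0, -301, 0]) open_box();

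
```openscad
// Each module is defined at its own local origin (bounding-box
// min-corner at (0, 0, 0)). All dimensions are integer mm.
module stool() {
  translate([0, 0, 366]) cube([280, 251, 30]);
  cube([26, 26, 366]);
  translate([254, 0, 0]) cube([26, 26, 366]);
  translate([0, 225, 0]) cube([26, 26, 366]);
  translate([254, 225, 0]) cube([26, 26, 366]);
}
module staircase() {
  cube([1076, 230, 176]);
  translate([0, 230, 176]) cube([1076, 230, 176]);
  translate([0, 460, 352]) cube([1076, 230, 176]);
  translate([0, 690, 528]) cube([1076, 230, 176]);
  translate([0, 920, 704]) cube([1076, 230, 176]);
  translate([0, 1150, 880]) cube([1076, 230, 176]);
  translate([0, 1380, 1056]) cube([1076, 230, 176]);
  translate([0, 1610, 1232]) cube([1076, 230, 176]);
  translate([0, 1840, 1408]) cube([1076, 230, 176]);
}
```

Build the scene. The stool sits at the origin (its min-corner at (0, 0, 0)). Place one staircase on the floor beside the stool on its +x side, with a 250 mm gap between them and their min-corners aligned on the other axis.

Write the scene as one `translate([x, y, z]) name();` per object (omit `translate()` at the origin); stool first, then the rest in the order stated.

stool();
translate([530, 0, 0]) staircase();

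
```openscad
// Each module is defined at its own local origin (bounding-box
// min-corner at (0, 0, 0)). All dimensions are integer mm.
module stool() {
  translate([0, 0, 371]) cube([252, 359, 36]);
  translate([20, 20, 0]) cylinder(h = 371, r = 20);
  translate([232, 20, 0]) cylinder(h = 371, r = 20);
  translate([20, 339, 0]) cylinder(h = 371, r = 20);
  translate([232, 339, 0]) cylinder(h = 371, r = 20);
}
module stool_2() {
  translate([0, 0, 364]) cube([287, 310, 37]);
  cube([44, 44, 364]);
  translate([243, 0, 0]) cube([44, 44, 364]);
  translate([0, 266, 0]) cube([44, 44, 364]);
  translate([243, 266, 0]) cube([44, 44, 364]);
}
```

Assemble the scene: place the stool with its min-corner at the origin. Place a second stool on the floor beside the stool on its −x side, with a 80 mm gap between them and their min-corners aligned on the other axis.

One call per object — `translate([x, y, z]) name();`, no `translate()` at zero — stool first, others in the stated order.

stool();
translate([-367, 0, 0]) stool_2();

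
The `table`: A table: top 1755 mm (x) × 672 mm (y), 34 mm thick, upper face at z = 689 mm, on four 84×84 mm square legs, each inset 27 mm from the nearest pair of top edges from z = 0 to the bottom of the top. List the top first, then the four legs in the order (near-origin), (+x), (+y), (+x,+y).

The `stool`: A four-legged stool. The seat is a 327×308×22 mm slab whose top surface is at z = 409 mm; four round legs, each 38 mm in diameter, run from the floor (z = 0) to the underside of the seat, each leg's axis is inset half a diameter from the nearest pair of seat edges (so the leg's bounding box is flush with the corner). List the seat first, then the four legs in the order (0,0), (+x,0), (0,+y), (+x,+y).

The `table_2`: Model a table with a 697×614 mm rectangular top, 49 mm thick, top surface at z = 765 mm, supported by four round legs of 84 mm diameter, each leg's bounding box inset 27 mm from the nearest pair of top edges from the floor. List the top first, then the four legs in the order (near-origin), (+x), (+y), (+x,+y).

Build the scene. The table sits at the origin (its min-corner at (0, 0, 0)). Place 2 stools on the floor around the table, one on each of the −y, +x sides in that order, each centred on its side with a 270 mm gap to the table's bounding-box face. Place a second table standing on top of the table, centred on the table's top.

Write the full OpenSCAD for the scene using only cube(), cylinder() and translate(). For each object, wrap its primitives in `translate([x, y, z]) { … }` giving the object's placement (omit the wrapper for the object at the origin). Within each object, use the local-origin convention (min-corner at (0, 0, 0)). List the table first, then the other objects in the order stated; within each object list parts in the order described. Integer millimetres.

translate([0, 0, 655]) cube([1755, 672, 34]);
translate([27, 27, 0]) cube([84, 84, 655]);
translate([1644, 27, 0]) cube([84, 84, 655]);
translate([27, 561, 0]) cube([84, 84, 655]);
translate([1644, 561, 0]) cube([84, 84, 655]);
translate([714, -578, 0]) {
  translate([0, 0, 387]) cube([327, 308, 22]);
  translate([19, 19, 0]) cylinder(h = 387, r = 19);
  translate([308, 19, 0]) cylinder(h = 387, r = 19);
  translate([19, 289, 0]) cylinder(h = 387, r = 19);
  translate([308, 289, 0]) cylinder(h = 387, r = 19);
}
translate([2025, 182, 0]) {
  translate([0, 0, 387]) cube([327, 308, 22]);
  translate([19, 19, 0]) cylinder(h = 387, r = 19);
  translate([308, 19, 0]) cylinder(h = 387, r = 19);
  translate([19, 289, 0]) cylinder(h = 387, r = 19);
  translate([308, 289, 0]) cylinder(h = 387, r = 19);
}
translate([529, 29, 689]) {
  translate([0, 0, 716]) cube([697, 614, 49]);
  translate([69, 69, 0]) cylinder(h = 716, r = 42);
  translate([628, 69, 0]) cylinder(h = 716, r = 42);
  translate([69, 545, 0]) cylinder(h = 716, r = 42);
  translate([628, 545, 0]) cylinder(h = 716, r = 42);
}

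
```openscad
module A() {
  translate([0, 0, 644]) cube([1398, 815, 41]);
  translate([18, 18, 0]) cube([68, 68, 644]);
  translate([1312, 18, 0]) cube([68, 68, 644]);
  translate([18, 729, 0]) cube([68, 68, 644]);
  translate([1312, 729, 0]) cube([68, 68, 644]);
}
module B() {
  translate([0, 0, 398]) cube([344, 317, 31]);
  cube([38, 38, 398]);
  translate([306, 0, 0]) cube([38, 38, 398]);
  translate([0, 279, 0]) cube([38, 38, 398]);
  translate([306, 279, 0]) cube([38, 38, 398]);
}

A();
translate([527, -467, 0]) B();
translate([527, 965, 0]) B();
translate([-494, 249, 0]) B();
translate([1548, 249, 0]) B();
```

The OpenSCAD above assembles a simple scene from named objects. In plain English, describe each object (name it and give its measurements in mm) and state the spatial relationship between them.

A is a rectangular dining table. The top is 1398×815×41 mm with its upper surface at z = 685 mm. It stands on four 68×68 mm square legs, each inset 18 mm from the nearest pair of top edges, running from the floor to the underside of the top.

B is a simple wooden stool: a rectangular seat 344 mm (x) by 317 mm (y), 31 mm thick, top face at z = 429 mm, on four square legs, each 38×38 mm in cross-section. The legs rest on z = 0, each flush with a corner of the seat.

Four stools sit around the table at the −y, +y, −x, +x sides.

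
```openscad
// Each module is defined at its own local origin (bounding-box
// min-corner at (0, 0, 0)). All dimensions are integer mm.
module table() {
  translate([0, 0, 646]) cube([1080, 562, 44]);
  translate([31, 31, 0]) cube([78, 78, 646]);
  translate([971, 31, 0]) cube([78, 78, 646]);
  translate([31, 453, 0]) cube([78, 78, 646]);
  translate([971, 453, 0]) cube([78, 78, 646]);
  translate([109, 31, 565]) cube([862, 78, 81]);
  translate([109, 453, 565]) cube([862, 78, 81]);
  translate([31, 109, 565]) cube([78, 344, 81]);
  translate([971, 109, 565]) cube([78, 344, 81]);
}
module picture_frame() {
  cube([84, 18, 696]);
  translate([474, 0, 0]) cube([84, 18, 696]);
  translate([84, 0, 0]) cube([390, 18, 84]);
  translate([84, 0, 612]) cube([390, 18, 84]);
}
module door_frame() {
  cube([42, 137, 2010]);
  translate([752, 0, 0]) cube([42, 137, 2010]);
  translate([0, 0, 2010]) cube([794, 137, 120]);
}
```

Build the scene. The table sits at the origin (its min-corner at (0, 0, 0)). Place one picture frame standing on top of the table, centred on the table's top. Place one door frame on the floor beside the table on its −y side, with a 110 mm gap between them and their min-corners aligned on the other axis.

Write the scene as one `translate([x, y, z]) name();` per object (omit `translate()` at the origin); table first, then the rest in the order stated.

table();
translate([261, 272, 690]) picture_frame();
translate([0, -247, 0]) door_frame();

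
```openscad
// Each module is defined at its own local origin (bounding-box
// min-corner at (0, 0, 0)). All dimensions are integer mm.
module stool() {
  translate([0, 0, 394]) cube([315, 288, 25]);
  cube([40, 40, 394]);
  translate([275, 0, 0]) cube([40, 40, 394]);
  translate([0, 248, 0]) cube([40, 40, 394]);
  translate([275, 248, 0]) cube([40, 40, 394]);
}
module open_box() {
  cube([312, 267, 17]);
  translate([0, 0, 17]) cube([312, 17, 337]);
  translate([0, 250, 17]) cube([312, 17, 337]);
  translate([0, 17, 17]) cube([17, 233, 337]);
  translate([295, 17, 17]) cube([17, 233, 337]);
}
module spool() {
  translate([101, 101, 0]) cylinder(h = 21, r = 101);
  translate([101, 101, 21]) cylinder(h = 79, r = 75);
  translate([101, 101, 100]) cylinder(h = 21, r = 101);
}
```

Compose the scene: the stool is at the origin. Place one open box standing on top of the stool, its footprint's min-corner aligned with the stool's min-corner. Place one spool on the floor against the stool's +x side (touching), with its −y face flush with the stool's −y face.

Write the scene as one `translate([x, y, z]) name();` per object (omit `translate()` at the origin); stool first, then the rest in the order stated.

stool();
translate([0, 0, 419]) open_box();
translate([315, 0, 0]) spool();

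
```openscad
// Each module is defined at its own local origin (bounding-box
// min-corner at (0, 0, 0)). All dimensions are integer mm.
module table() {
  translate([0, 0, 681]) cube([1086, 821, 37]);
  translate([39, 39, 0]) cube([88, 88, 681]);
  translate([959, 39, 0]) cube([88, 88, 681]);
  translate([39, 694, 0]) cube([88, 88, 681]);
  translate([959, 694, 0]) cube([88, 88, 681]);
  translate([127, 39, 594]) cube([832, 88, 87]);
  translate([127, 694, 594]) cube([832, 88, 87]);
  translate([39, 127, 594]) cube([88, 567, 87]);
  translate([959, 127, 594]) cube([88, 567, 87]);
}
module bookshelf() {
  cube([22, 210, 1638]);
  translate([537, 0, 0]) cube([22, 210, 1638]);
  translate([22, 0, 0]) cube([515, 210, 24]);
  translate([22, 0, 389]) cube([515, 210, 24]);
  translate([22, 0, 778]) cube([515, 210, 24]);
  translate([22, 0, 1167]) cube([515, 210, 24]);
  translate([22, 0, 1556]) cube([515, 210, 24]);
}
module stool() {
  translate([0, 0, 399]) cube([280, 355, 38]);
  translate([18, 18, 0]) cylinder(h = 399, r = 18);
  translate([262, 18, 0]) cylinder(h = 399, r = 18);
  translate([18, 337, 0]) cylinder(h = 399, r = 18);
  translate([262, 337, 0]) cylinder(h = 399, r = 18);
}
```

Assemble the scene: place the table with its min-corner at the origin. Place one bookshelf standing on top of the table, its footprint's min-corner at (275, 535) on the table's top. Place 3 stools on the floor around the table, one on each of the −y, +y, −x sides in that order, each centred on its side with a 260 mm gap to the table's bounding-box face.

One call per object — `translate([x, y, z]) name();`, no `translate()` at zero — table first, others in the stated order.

table();
translate([275, 535, 718]) bookshelf();
translate([403, -615, 0]) stool();
translate([403, 1081, 0]) stool();
translate([-540, 233, 0]) stool();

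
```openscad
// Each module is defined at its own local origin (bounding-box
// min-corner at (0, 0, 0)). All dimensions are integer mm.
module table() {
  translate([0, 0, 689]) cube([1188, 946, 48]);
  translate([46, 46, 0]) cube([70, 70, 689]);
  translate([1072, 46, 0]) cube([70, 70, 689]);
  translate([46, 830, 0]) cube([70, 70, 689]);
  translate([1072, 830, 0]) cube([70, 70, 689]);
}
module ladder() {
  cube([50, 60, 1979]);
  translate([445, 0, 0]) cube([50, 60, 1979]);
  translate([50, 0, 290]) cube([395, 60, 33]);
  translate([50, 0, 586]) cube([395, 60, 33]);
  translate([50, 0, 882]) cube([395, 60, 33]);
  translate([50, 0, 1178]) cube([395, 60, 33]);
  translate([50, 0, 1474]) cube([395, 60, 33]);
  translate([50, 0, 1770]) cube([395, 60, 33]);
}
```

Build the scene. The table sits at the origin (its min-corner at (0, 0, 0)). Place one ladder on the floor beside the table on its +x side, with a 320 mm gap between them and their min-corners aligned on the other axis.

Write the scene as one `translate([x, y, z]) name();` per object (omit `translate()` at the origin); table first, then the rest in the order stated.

table();
translate([1508, 0, 0]) ladder();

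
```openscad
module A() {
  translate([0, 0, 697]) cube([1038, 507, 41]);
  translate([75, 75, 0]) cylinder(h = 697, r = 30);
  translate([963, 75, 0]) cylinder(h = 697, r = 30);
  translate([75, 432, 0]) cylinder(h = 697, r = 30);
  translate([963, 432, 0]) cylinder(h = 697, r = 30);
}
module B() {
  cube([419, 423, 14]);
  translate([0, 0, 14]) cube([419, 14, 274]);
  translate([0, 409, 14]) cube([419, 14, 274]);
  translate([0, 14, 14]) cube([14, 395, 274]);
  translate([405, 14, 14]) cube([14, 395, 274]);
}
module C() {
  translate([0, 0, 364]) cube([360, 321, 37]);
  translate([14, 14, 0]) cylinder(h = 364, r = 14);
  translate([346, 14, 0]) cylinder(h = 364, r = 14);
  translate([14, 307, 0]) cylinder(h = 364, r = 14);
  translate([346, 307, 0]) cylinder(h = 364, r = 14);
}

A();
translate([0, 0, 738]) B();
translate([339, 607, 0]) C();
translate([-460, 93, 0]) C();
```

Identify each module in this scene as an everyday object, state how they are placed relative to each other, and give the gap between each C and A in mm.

A is a table. B is an open box. C is a stool. The open box is on top of the table. Two stools sit around the table at the +y, −x sides. The gap between each stool and the table is 100 mm.

Each stool's nearest face is 100 mm from the table's bounding box.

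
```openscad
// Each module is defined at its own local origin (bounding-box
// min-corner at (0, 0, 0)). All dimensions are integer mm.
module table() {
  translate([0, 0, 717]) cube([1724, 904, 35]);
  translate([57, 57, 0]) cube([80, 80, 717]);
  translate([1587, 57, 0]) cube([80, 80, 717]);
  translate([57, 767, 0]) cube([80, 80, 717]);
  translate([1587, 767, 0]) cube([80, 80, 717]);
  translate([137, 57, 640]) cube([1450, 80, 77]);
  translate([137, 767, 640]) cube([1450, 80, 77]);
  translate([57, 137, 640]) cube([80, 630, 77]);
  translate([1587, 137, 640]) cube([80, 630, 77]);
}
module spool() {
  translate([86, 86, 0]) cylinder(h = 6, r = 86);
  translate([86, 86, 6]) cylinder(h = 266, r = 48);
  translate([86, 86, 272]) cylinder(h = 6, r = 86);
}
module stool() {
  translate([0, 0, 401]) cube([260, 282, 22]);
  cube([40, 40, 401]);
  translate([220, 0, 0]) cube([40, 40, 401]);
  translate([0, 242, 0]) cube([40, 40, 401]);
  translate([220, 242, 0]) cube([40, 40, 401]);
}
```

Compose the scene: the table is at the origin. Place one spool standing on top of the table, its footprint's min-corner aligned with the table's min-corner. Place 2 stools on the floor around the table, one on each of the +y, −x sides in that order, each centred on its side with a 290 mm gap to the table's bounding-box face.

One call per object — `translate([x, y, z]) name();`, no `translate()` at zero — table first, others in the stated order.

table();
translate([0, 0, 752]) spool();
translate([732, 1194, 0]) stool();
translate([-550, 311, 0]) stool();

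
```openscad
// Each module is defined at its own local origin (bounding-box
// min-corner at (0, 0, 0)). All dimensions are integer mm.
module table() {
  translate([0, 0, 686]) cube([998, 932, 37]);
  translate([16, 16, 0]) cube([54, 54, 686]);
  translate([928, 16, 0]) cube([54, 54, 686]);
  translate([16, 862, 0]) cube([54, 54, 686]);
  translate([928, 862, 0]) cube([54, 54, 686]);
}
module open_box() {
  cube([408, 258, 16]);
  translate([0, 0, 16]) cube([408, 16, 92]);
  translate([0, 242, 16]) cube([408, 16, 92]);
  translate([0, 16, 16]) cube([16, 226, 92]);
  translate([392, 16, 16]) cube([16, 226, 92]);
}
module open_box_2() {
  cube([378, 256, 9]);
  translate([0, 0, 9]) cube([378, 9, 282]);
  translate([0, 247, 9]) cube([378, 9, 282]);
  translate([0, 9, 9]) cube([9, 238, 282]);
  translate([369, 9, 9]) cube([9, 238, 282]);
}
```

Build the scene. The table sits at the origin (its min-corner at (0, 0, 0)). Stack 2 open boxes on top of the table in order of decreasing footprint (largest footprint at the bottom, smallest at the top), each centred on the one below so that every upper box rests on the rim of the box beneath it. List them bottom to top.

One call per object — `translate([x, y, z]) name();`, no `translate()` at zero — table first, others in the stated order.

table();
translate([295, 337, 723]) open_box();
translate([310, 338, 831]) open_box_2();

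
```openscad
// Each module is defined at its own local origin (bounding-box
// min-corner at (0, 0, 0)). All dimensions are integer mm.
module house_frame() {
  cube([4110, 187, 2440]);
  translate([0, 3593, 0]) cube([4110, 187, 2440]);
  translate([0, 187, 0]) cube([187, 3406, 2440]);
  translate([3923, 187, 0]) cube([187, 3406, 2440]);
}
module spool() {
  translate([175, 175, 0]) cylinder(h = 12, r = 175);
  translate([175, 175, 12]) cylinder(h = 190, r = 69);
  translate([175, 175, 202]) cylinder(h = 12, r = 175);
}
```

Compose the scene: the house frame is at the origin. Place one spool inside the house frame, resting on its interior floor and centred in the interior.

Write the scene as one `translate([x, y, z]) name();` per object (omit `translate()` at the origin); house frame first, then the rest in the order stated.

house_frame();
translate([1880, 1715, 0]) spool();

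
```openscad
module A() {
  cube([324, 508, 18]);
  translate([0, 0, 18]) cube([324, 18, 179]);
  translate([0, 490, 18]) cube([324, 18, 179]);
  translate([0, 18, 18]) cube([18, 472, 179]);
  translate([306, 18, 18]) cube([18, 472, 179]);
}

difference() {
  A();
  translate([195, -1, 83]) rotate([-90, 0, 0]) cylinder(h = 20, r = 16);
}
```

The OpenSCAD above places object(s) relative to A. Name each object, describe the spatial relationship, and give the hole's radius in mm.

The subtracted cylinder has r = 16 mm.

A is an open box. The open box has a circular hole through its front wall. The hole's radius is 16 mm.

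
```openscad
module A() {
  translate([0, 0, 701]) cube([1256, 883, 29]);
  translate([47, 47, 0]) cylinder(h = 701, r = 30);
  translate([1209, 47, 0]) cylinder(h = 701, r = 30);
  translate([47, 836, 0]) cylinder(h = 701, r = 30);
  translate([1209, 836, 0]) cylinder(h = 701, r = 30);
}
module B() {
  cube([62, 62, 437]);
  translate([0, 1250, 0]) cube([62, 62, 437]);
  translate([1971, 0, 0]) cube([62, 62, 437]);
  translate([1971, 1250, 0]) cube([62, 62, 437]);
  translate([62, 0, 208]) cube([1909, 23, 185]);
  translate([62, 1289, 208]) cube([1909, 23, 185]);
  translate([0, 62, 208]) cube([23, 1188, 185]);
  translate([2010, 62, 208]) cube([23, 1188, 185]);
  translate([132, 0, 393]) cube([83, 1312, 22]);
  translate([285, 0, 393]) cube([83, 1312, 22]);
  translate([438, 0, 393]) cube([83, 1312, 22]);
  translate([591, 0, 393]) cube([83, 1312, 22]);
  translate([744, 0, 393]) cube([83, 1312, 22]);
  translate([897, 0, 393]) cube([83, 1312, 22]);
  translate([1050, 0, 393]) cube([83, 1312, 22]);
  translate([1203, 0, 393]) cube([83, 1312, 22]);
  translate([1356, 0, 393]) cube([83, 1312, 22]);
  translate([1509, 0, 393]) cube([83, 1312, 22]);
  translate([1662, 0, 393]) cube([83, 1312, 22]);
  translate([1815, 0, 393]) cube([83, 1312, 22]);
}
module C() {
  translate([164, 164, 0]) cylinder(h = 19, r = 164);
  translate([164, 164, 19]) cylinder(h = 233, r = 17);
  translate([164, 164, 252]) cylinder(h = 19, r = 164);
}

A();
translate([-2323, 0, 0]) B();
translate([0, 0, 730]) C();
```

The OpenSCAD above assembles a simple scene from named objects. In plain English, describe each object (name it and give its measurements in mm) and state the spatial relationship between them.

A is a table: top 1256 mm (x) × 883 mm (y), 29 mm thick, upper face at z = 730 mm, on four round legs of 60 mm diameter, each leg's bounding box inset 17 mm from the nearest pair of top edges, running from z = 0 to the bottom of the top.

B is a bed frame 2033 mm long (x) by 1312 mm wide (y). Four 62×62 mm corner posts, 437 mm tall, at the corners of the footprint. Four rails of 23 mm thickness and 185 mm height run between adjacent posts with their undersides at z = 208 mm, their outer faces flush with the outside of the frame (the two x-running rails run between the posts' inner faces; the two y-running rails run between the posts' inner faces). 12 slats, each 83 mm wide (x) and 22 mm thick, lie across the top of the two x-running rails, running the full 1312 mm width of the frame in y; the slats are evenly spaced along x between the inner faces of the end posts with equal gaps (rounded down to the nearest mm) at the −x end and between each pair — any rounding remainder accumulates at the +x end.

C is a spool: two coaxial disc flanges of radius 164 mm and thickness 19 mm, joined by a core cylinder of radius 17 mm and height 233 mm. The lower flange rests on z = 0 and the three cylinders share a vertical axis.

The bed frame is on the floor beside the table on its −x side. The spool is on top of the table.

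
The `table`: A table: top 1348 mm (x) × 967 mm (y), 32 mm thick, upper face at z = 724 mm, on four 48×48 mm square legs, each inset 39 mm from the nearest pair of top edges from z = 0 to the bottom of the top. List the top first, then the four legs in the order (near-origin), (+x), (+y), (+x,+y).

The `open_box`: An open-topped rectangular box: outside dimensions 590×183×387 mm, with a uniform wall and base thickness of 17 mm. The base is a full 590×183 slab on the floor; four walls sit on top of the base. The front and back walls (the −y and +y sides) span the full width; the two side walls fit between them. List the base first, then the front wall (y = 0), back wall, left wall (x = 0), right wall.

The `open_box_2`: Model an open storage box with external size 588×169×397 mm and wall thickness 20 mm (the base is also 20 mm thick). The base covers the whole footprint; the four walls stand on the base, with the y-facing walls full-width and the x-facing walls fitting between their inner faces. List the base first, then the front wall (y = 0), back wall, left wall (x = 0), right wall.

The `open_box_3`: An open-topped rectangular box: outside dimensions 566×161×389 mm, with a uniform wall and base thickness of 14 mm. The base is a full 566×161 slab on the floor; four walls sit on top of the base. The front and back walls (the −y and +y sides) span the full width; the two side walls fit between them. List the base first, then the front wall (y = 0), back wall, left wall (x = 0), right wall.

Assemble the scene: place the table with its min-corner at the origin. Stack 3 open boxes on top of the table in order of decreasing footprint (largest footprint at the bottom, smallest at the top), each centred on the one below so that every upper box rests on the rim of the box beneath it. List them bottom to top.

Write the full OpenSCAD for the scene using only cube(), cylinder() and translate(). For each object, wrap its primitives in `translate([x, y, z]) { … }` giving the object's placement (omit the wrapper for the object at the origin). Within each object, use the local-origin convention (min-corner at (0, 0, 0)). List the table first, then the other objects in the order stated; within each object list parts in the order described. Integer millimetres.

translate([0, 0, 692]) cube([1348, 967, 32]);
translate([39, 39, 0]) cube([48, 48, 692]);
translate([1261, 39, 0]) cube([48, 48, 692]);
translate([39, 880, 0]) cube([48, 48, 692]);
translate([1261, 880, 0]) cube([48, 48, 692]);
translate([379, 392, 724]) {
  cube([590, 183, 17]);
  translate([0, 0, 17]) cube([590, 17, 370]);
  translate([0, 166, 17]) cube([590, 17, 370]);
  translate([0, 17, 17]) cube([17, 149, 370]);
  translate([573, 17, 17]) cube([17, 149, 370]);
}
translate([380, 399, 1111]) {
  cube([588, 169, 20]);
  translate([0, 0, 20]) cube([588, 20, 377]);
  translate([0, 149, 20]) cube([588, 20, 377]);
  translate([0, 20, 20]) cube([20, 129, 377]);
  translate([568, 20, 20]) cube([20, 129, 377]);
}
translate([391, 403, 1508]) {
  cube([566, 161, 14]);
  translate([0, 0, 14]) cube([566, 14, 375]);
  translate([0, 147, 14]) cube([566, 14, 375]);
  translate([0, 14, 14]) cube([14, 133, 375]);
  translate([552, 14, 14]) cube([14, 133, 375]);
}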